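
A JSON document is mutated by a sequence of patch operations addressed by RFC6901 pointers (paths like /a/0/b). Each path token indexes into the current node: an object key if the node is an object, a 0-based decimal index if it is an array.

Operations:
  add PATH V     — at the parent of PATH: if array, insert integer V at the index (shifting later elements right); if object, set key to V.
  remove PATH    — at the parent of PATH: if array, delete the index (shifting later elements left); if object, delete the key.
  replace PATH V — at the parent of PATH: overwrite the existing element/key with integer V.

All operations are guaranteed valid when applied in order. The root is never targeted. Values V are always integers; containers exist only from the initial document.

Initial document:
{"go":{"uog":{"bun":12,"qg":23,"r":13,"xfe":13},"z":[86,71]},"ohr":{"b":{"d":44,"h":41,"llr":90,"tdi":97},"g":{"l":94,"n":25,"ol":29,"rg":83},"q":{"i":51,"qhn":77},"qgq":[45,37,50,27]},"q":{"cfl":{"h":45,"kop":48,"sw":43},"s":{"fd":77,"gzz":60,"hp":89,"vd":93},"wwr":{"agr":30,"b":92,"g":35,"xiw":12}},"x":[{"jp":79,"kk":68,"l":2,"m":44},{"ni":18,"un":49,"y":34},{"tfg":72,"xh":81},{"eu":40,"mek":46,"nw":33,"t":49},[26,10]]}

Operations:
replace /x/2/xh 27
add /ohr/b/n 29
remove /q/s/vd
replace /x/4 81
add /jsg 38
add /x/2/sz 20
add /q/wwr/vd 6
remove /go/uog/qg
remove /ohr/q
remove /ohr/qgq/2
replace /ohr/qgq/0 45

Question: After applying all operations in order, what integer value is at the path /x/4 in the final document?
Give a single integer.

After op 1 (replace /x/2/xh 27): {"go":{"uog":{"bun":12,"qg":23,"r":13,"xfe":13},"z":[86,71]},"ohr":{"b":{"d":44,"h":41,"llr":90,"tdi":97},"g":{"l":94,"n":25,"ol":29,"rg":83},"q":{"i":51,"qhn":77},"qgq":[45,37,50,27]},"q":{"cfl":{"h":45,"kop":48,"sw":43},"s":{"fd":77,"gzz":60,"hp":89,"vd":93},"wwr":{"agr":30,"b":92,"g":35,"xiw":12}},"x":[{"jp":79,"kk":68,"l":2,"m":44},{"ni":18,"un":49,"y":34},{"tfg":72,"xh":27},{"eu":40,"mek":46,"nw":33,"t":49},[26,10]]}
After op 2 (add /ohr/b/n 29): {"go":{"uog":{"bun":12,"qg":23,"r":13,"xfe":13},"z":[86,71]},"ohr":{"b":{"d":44,"h":41,"llr":90,"n":29,"tdi":97},"g":{"l":94,"n":25,"ol":29,"rg":83},"q":{"i":51,"qhn":77},"qgq":[45,37,50,27]},"q":{"cfl":{"h":45,"kop":48,"sw":43},"s":{"fd":77,"gzz":60,"hp":89,"vd":93},"wwr":{"agr":30,"b":92,"g":35,"xiw":12}},"x":[{"jp":79,"kk":68,"l":2,"m":44},{"ni":18,"un":49,"y":34},{"tfg":72,"xh":27},{"eu":40,"mek":46,"nw":33,"t":49},[26,10]]}
After op 3 (remove /q/s/vd): {"go":{"uog":{"bun":12,"qg":23,"r":13,"xfe":13},"z":[86,71]},"ohr":{"b":{"d":44,"h":41,"llr":90,"n":29,"tdi":97},"g":{"l":94,"n":25,"ol":29,"rg":83},"q":{"i":51,"qhn":77},"qgq":[45,37,50,27]},"q":{"cfl":{"h":45,"kop":48,"sw":43},"s":{"fd":77,"gzz":60,"hp":89},"wwr":{"agr":30,"b":92,"g":35,"xiw":12}},"x":[{"jp":79,"kk":68,"l":2,"m":44},{"ni":18,"un":49,"y":34},{"tfg":72,"xh":27},{"eu":40,"mek":46,"nw":33,"t":49},[26,10]]}
After op 4 (replace /x/4 81): {"go":{"uog":{"bun":12,"qg":23,"r":13,"xfe":13},"z":[86,71]},"ohr":{"b":{"d":44,"h":41,"llr":90,"n":29,"tdi":97},"g":{"l":94,"n":25,"ol":29,"rg":83},"q":{"i":51,"qhn":77},"qgq":[45,37,50,27]},"q":{"cfl":{"h":45,"kop":48,"sw":43},"s":{"fd":77,"gzz":60,"hp":89},"wwr":{"agr":30,"b":92,"g":35,"xiw":12}},"x":[{"jp":79,"kk":68,"l":2,"m":44},{"ni":18,"un":49,"y":34},{"tfg":72,"xh":27},{"eu":40,"mek":46,"nw":33,"t":49},81]}
After op 5 (add /jsg 38): {"go":{"uog":{"bun":12,"qg":23,"r":13,"xfe":13},"z":[86,71]},"jsg":38,"ohr":{"b":{"d":44,"h":41,"llr":90,"n":29,"tdi":97},"g":{"l":94,"n":25,"ol":29,"rg":83},"q":{"i":51,"qhn":77},"qgq":[45,37,50,27]},"q":{"cfl":{"h":45,"kop":48,"sw":43},"s":{"fd":77,"gzz":60,"hp":89},"wwr":{"agr":30,"b":92,"g":35,"xiw":12}},"x":[{"jp":79,"kk":68,"l":2,"m":44},{"ni":18,"un":49,"y":34},{"tfg":72,"xh":27},{"eu":40,"mek":46,"nw":33,"t":49},81]}
After op 6 (add /x/2/sz 20): {"go":{"uog":{"bun":12,"qg":23,"r":13,"xfe":13},"z":[86,71]},"jsg":38,"ohr":{"b":{"d":44,"h":41,"llr":90,"n":29,"tdi":97},"g":{"l":94,"n":25,"ol":29,"rg":83},"q":{"i":51,"qhn":77},"qgq":[45,37,50,27]},"q":{"cfl":{"h":45,"kop":48,"sw":43},"s":{"fd":77,"gzz":60,"hp":89},"wwr":{"agr":30,"b":92,"g":35,"xiw":12}},"x":[{"jp":79,"kk":68,"l":2,"m":44},{"ni":18,"un":49,"y":34},{"sz":20,"tfg":72,"xh":27},{"eu":40,"mek":46,"nw":33,"t":49},81]}
After op 7 (add /q/wwr/vd 6): {"go":{"uog":{"bun":12,"qg":23,"r":13,"xfe":13},"z":[86,71]},"jsg":38,"ohr":{"b":{"d":44,"h":41,"llr":90,"n":29,"tdi":97},"g":{"l":94,"n":25,"ol":29,"rg":83},"q":{"i":51,"qhn":77},"qgq":[45,37,50,27]},"q":{"cfl":{"h":45,"kop":48,"sw":43},"s":{"fd":77,"gzz":60,"hp":89},"wwr":{"agr":30,"b":92,"g":35,"vd":6,"xiw":12}},"x":[{"jp":79,"kk":68,"l":2,"m":44},{"ni":18,"un":49,"y":34},{"sz":20,"tfg":72,"xh":27},{"eu":40,"mek":46,"nw":33,"t":49},81]}
After op 8 (remove /go/uog/qg): {"go":{"uog":{"bun":12,"r":13,"xfe":13},"z":[86,71]},"jsg":38,"ohr":{"b":{"d":44,"h":41,"llr":90,"n":29,"tdi":97},"g":{"l":94,"n":25,"ol":29,"rg":83},"q":{"i":51,"qhn":77},"qgq":[45,37,50,27]},"q":{"cfl":{"h":45,"kop":48,"sw":43},"s":{"fd":77,"gzz":60,"hp":89},"wwr":{"agr":30,"b":92,"g":35,"vd":6,"xiw":12}},"x":[{"jp":79,"kk":68,"l":2,"m":44},{"ni":18,"un":49,"y":34},{"sz":20,"tfg":72,"xh":27},{"eu":40,"mek":46,"nw":33,"t":49},81]}
After op 9 (remove /ohr/q): {"go":{"uog":{"bun":12,"r":13,"xfe":13},"z":[86,71]},"jsg":38,"ohr":{"b":{"d":44,"h":41,"llr":90,"n":29,"tdi":97},"g":{"l":94,"n":25,"ol":29,"rg":83},"qgq":[45,37,50,27]},"q":{"cfl":{"h":45,"kop":48,"sw":43},"s":{"fd":77,"gzz":60,"hp":89},"wwr":{"agr":30,"b":92,"g":35,"vd":6,"xiw":12}},"x":[{"jp":79,"kk":68,"l":2,"m":44},{"ni":18,"un":49,"y":34},{"sz":20,"tfg":72,"xh":27},{"eu":40,"mek":46,"nw":33,"t":49},81]}
After op 10 (remove /ohr/qgq/2): {"go":{"uog":{"bun":12,"r":13,"xfe":13},"z":[86,71]},"jsg":38,"ohr":{"b":{"d":44,"h":41,"llr":90,"n":29,"tdi":97},"g":{"l":94,"n":25,"ol":29,"rg":83},"qgq":[45,37,27]},"q":{"cfl":{"h":45,"kop":48,"sw":43},"s":{"fd":77,"gzz":60,"hp":89},"wwr":{"agr":30,"b":92,"g":35,"vd":6,"xiw":12}},"x":[{"jp":79,"kk":68,"l":2,"m":44},{"ni":18,"un":49,"y":34},{"sz":20,"tfg":72,"xh":27},{"eu":40,"mek":46,"nw":33,"t":49},81]}
After op 11 (replace /ohr/qgq/0 45): {"go":{"uog":{"bun":12,"r":13,"xfe":13},"z":[86,71]},"jsg":38,"ohr":{"b":{"d":44,"h":41,"llr":90,"n":29,"tdi":97},"g":{"l":94,"n":25,"ol":29,"rg":83},"qgq":[45,37,27]},"q":{"cfl":{"h":45,"kop":48,"sw":43},"s":{"fd":77,"gzz":60,"hp":89},"wwr":{"agr":30,"b":92,"g":35,"vd":6,"xiw":12}},"x":[{"jp":79,"kk":68,"l":2,"m":44},{"ni":18,"un":49,"y":34},{"sz":20,"tfg":72,"xh":27},{"eu":40,"mek":46,"nw":33,"t":49},81]}
Value at /x/4: 81

Answer: 81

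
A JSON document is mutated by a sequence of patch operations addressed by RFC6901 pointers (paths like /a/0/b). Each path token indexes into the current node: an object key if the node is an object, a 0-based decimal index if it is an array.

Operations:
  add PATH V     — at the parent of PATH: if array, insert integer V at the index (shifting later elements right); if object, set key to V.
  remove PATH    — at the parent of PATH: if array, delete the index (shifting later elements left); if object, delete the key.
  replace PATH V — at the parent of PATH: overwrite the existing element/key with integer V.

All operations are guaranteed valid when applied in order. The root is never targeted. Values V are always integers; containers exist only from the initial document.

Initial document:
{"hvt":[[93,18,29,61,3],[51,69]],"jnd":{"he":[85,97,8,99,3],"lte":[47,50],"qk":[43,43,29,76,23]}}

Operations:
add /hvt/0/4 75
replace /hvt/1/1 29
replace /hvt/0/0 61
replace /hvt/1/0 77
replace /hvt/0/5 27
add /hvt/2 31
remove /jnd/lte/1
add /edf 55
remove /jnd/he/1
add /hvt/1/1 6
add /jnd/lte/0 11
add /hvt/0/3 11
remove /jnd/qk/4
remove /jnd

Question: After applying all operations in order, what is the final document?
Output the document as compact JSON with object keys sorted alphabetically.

After op 1 (add /hvt/0/4 75): {"hvt":[[93,18,29,61,75,3],[51,69]],"jnd":{"he":[85,97,8,99,3],"lte":[47,50],"qk":[43,43,29,76,23]}}
After op 2 (replace /hvt/1/1 29): {"hvt":[[93,18,29,61,75,3],[51,29]],"jnd":{"he":[85,97,8,99,3],"lte":[47,50],"qk":[43,43,29,76,23]}}
After op 3 (replace /hvt/0/0 61): {"hvt":[[61,18,29,61,75,3],[51,29]],"jnd":{"he":[85,97,8,99,3],"lte":[47,50],"qk":[43,43,29,76,23]}}
After op 4 (replace /hvt/1/0 77): {"hvt":[[61,18,29,61,75,3],[77,29]],"jnd":{"he":[85,97,8,99,3],"lte":[47,50],"qk":[43,43,29,76,23]}}
After op 5 (replace /hvt/0/5 27): {"hvt":[[61,18,29,61,75,27],[77,29]],"jnd":{"he":[85,97,8,99,3],"lte":[47,50],"qk":[43,43,29,76,23]}}
After op 6 (add /hvt/2 31): {"hvt":[[61,18,29,61,75,27],[77,29],31],"jnd":{"he":[85,97,8,99,3],"lte":[47,50],"qk":[43,43,29,76,23]}}
After op 7 (remove /jnd/lte/1): {"hvt":[[61,18,29,61,75,27],[77,29],31],"jnd":{"he":[85,97,8,99,3],"lte":[47],"qk":[43,43,29,76,23]}}
After op 8 (add /edf 55): {"edf":55,"hvt":[[61,18,29,61,75,27],[77,29],31],"jnd":{"he":[85,97,8,99,3],"lte":[47],"qk":[43,43,29,76,23]}}
After op 9 (remove /jnd/he/1): {"edf":55,"hvt":[[61,18,29,61,75,27],[77,29],31],"jnd":{"he":[85,8,99,3],"lte":[47],"qk":[43,43,29,76,23]}}
After op 10 (add /hvt/1/1 6): {"edf":55,"hvt":[[61,18,29,61,75,27],[77,6,29],31],"jnd":{"he":[85,8,99,3],"lte":[47],"qk":[43,43,29,76,23]}}
After op 11 (add /jnd/lte/0 11): {"edf":55,"hvt":[[61,18,29,61,75,27],[77,6,29],31],"jnd":{"he":[85,8,99,3],"lte":[11,47],"qk":[43,43,29,76,23]}}
After op 12 (add /hvt/0/3 11): {"edf":55,"hvt":[[61,18,29,11,61,75,27],[77,6,29],31],"jnd":{"he":[85,8,99,3],"lte":[11,47],"qk":[43,43,29,76,23]}}
After op 13 (remove /jnd/qk/4): {"edf":55,"hvt":[[61,18,29,11,61,75,27],[77,6,29],31],"jnd":{"he":[85,8,99,3],"lte":[11,47],"qk":[43,43,29,76]}}
After op 14 (remove /jnd): {"edf":55,"hvt":[[61,18,29,11,61,75,27],[77,6,29],31]}

Answer: {"edf":55,"hvt":[[61,18,29,11,61,75,27],[77,6,29],31]}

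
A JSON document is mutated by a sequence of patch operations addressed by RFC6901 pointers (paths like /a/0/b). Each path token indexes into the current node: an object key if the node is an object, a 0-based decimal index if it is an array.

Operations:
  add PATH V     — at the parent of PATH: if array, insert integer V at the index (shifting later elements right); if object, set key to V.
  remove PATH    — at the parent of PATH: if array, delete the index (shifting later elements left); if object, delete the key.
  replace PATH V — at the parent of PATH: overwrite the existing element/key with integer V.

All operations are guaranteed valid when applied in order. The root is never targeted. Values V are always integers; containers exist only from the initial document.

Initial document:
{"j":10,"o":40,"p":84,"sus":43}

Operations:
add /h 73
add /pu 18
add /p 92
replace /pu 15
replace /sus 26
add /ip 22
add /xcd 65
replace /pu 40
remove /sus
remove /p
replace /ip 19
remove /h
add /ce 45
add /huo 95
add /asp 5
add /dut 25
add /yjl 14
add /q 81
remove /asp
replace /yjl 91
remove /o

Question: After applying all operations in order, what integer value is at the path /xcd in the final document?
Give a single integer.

After op 1 (add /h 73): {"h":73,"j":10,"o":40,"p":84,"sus":43}
After op 2 (add /pu 18): {"h":73,"j":10,"o":40,"p":84,"pu":18,"sus":43}
After op 3 (add /p 92): {"h":73,"j":10,"o":40,"p":92,"pu":18,"sus":43}
After op 4 (replace /pu 15): {"h":73,"j":10,"o":40,"p":92,"pu":15,"sus":43}
After op 5 (replace /sus 26): {"h":73,"j":10,"o":40,"p":92,"pu":15,"sus":26}
After op 6 (add /ip 22): {"h":73,"ip":22,"j":10,"o":40,"p":92,"pu":15,"sus":26}
After op 7 (add /xcd 65): {"h":73,"ip":22,"j":10,"o":40,"p":92,"pu":15,"sus":26,"xcd":65}
After op 8 (replace /pu 40): {"h":73,"ip":22,"j":10,"o":40,"p":92,"pu":40,"sus":26,"xcd":65}
After op 9 (remove /sus): {"h":73,"ip":22,"j":10,"o":40,"p":92,"pu":40,"xcd":65}
After op 10 (remove /p): {"h":73,"ip":22,"j":10,"o":40,"pu":40,"xcd":65}
After op 11 (replace /ip 19): {"h":73,"ip":19,"j":10,"o":40,"pu":40,"xcd":65}
After op 12 (remove /h): {"ip":19,"j":10,"o":40,"pu":40,"xcd":65}
After op 13 (add /ce 45): {"ce":45,"ip":19,"j":10,"o":40,"pu":40,"xcd":65}
After op 14 (add /huo 95): {"ce":45,"huo":95,"ip":19,"j":10,"o":40,"pu":40,"xcd":65}
After op 15 (add /asp 5): {"asp":5,"ce":45,"huo":95,"ip":19,"j":10,"o":40,"pu":40,"xcd":65}
After op 16 (add /dut 25): {"asp":5,"ce":45,"dut":25,"huo":95,"ip":19,"j":10,"o":40,"pu":40,"xcd":65}
After op 17 (add /yjl 14): {"asp":5,"ce":45,"dut":25,"huo":95,"ip":19,"j":10,"o":40,"pu":40,"xcd":65,"yjl":14}
After op 18 (add /q 81): {"asp":5,"ce":45,"dut":25,"huo":95,"ip":19,"j":10,"o":40,"pu":40,"q":81,"xcd":65,"yjl":14}
After op 19 (remove /asp): {"ce":45,"dut":25,"huo":95,"ip":19,"j":10,"o":40,"pu":40,"q":81,"xcd":65,"yjl":14}
After op 20 (replace /yjl 91): {"ce":45,"dut":25,"huo":95,"ip":19,"j":10,"o":40,"pu":40,"q":81,"xcd":65,"yjl":91}
After op 21 (remove /o): {"ce":45,"dut":25,"huo":95,"ip":19,"j":10,"pu":40,"q":81,"xcd":65,"yjl":91}
Value at /xcd: 65

Answer: 65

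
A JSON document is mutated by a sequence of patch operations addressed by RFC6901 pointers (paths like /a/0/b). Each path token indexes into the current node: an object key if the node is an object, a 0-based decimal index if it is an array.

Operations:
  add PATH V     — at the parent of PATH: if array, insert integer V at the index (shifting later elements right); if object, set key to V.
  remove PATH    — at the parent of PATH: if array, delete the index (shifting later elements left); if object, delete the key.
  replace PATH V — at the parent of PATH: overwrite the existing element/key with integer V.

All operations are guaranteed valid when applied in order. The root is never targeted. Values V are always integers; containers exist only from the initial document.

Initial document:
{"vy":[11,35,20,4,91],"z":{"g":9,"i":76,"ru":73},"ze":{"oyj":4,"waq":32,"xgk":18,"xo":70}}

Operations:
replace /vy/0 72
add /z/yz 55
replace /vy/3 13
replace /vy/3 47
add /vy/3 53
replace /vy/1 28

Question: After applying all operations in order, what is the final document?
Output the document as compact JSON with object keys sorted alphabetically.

Answer: {"vy":[72,28,20,53,47,91],"z":{"g":9,"i":76,"ru":73,"yz":55},"ze":{"oyj":4,"waq":32,"xgk":18,"xo":70}}

Derivation:
After op 1 (replace /vy/0 72): {"vy":[72,35,20,4,91],"z":{"g":9,"i":76,"ru":73},"ze":{"oyj":4,"waq":32,"xgk":18,"xo":70}}
After op 2 (add /z/yz 55): {"vy":[72,35,20,4,91],"z":{"g":9,"i":76,"ru":73,"yz":55},"ze":{"oyj":4,"waq":32,"xgk":18,"xo":70}}
After op 3 (replace /vy/3 13): {"vy":[72,35,20,13,91],"z":{"g":9,"i":76,"ru":73,"yz":55},"ze":{"oyj":4,"waq":32,"xgk":18,"xo":70}}
After op 4 (replace /vy/3 47): {"vy":[72,35,20,47,91],"z":{"g":9,"i":76,"ru":73,"yz":55},"ze":{"oyj":4,"waq":32,"xgk":18,"xo":70}}
After op 5 (add /vy/3 53): {"vy":[72,35,20,53,47,91],"z":{"g":9,"i":76,"ru":73,"yz":55},"ze":{"oyj":4,"waq":32,"xgk":18,"xo":70}}
After op 6 (replace /vy/1 28): {"vy":[72,28,20,53,47,91],"z":{"g":9,"i":76,"ru":73,"yz":55},"ze":{"oyj":4,"waq":32,"xgk":18,"xo":70}}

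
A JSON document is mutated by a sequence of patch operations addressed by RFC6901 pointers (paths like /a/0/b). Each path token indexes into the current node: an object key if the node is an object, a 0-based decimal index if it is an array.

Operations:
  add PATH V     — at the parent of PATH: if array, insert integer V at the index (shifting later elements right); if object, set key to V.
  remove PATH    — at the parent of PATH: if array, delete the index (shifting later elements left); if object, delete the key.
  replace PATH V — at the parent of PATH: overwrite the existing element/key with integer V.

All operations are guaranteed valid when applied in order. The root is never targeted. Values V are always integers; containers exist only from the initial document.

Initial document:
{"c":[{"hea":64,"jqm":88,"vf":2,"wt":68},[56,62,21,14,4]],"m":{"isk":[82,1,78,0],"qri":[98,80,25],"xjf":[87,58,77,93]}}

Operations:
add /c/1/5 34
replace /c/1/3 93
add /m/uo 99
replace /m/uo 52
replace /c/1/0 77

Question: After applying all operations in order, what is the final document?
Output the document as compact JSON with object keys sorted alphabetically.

Answer: {"c":[{"hea":64,"jqm":88,"vf":2,"wt":68},[77,62,21,93,4,34]],"m":{"isk":[82,1,78,0],"qri":[98,80,25],"uo":52,"xjf":[87,58,77,93]}}

Derivation:
After op 1 (add /c/1/5 34): {"c":[{"hea":64,"jqm":88,"vf":2,"wt":68},[56,62,21,14,4,34]],"m":{"isk":[82,1,78,0],"qri":[98,80,25],"xjf":[87,58,77,93]}}
After op 2 (replace /c/1/3 93): {"c":[{"hea":64,"jqm":88,"vf":2,"wt":68},[56,62,21,93,4,34]],"m":{"isk":[82,1,78,0],"qri":[98,80,25],"xjf":[87,58,77,93]}}
After op 3 (add /m/uo 99): {"c":[{"hea":64,"jqm":88,"vf":2,"wt":68},[56,62,21,93,4,34]],"m":{"isk":[82,1,78,0],"qri":[98,80,25],"uo":99,"xjf":[87,58,77,93]}}
After op 4 (replace /m/uo 52): {"c":[{"hea":64,"jqm":88,"vf":2,"wt":68},[56,62,21,93,4,34]],"m":{"isk":[82,1,78,0],"qri":[98,80,25],"uo":52,"xjf":[87,58,77,93]}}
After op 5 (replace /c/1/0 77): {"c":[{"hea":64,"jqm":88,"vf":2,"wt":68},[77,62,21,93,4,34]],"m":{"isk":[82,1,78,0],"qri":[98,80,25],"uo":52,"xjf":[87,58,77,93]}}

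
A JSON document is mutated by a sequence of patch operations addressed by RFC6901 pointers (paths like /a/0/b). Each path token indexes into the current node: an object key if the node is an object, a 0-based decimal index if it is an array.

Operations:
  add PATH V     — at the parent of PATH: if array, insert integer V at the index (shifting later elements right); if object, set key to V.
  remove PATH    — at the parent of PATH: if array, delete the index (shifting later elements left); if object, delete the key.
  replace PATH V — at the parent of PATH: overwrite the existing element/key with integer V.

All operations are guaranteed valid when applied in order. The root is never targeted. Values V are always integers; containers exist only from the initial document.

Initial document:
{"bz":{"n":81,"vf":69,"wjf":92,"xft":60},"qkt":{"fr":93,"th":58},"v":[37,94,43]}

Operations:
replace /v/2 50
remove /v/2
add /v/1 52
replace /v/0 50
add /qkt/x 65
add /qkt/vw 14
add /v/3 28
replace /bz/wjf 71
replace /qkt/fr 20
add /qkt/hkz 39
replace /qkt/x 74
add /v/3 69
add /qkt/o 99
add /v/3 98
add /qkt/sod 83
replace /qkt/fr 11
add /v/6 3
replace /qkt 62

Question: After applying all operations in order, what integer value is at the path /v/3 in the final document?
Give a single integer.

Answer: 98

Derivation:
After op 1 (replace /v/2 50): {"bz":{"n":81,"vf":69,"wjf":92,"xft":60},"qkt":{"fr":93,"th":58},"v":[37,94,50]}
After op 2 (remove /v/2): {"bz":{"n":81,"vf":69,"wjf":92,"xft":60},"qkt":{"fr":93,"th":58},"v":[37,94]}
After op 3 (add /v/1 52): {"bz":{"n":81,"vf":69,"wjf":92,"xft":60},"qkt":{"fr":93,"th":58},"v":[37,52,94]}
After op 4 (replace /v/0 50): {"bz":{"n":81,"vf":69,"wjf":92,"xft":60},"qkt":{"fr":93,"th":58},"v":[50,52,94]}
After op 5 (add /qkt/x 65): {"bz":{"n":81,"vf":69,"wjf":92,"xft":60},"qkt":{"fr":93,"th":58,"x":65},"v":[50,52,94]}
After op 6 (add /qkt/vw 14): {"bz":{"n":81,"vf":69,"wjf":92,"xft":60},"qkt":{"fr":93,"th":58,"vw":14,"x":65},"v":[50,52,94]}
After op 7 (add /v/3 28): {"bz":{"n":81,"vf":69,"wjf":92,"xft":60},"qkt":{"fr":93,"th":58,"vw":14,"x":65},"v":[50,52,94,28]}
After op 8 (replace /bz/wjf 71): {"bz":{"n":81,"vf":69,"wjf":71,"xft":60},"qkt":{"fr":93,"th":58,"vw":14,"x":65},"v":[50,52,94,28]}
After op 9 (replace /qkt/fr 20): {"bz":{"n":81,"vf":69,"wjf":71,"xft":60},"qkt":{"fr":20,"th":58,"vw":14,"x":65},"v":[50,52,94,28]}
After op 10 (add /qkt/hkz 39): {"bz":{"n":81,"vf":69,"wjf":71,"xft":60},"qkt":{"fr":20,"hkz":39,"th":58,"vw":14,"x":65},"v":[50,52,94,28]}
After op 11 (replace /qkt/x 74): {"bz":{"n":81,"vf":69,"wjf":71,"xft":60},"qkt":{"fr":20,"hkz":39,"th":58,"vw":14,"x":74},"v":[50,52,94,28]}
After op 12 (add /v/3 69): {"bz":{"n":81,"vf":69,"wjf":71,"xft":60},"qkt":{"fr":20,"hkz":39,"th":58,"vw":14,"x":74},"v":[50,52,94,69,28]}
After op 13 (add /qkt/o 99): {"bz":{"n":81,"vf":69,"wjf":71,"xft":60},"qkt":{"fr":20,"hkz":39,"o":99,"th":58,"vw":14,"x":74},"v":[50,52,94,69,28]}
After op 14 (add /v/3 98): {"bz":{"n":81,"vf":69,"wjf":71,"xft":60},"qkt":{"fr":20,"hkz":39,"o":99,"th":58,"vw":14,"x":74},"v":[50,52,94,98,69,28]}
After op 15 (add /qkt/sod 83): {"bz":{"n":81,"vf":69,"wjf":71,"xft":60},"qkt":{"fr":20,"hkz":39,"o":99,"sod":83,"th":58,"vw":14,"x":74},"v":[50,52,94,98,69,28]}
After op 16 (replace /qkt/fr 11): {"bz":{"n":81,"vf":69,"wjf":71,"xft":60},"qkt":{"fr":11,"hkz":39,"o":99,"sod":83,"th":58,"vw":14,"x":74},"v":[50,52,94,98,69,28]}
After op 17 (add /v/6 3): {"bz":{"n":81,"vf":69,"wjf":71,"xft":60},"qkt":{"fr":11,"hkz":39,"o":99,"sod":83,"th":58,"vw":14,"x":74},"v":[50,52,94,98,69,28,3]}
After op 18 (replace /qkt 62): {"bz":{"n":81,"vf":69,"wjf":71,"xft":60},"qkt":62,"v":[50,52,94,98,69,28,3]}
Value at /v/3: 98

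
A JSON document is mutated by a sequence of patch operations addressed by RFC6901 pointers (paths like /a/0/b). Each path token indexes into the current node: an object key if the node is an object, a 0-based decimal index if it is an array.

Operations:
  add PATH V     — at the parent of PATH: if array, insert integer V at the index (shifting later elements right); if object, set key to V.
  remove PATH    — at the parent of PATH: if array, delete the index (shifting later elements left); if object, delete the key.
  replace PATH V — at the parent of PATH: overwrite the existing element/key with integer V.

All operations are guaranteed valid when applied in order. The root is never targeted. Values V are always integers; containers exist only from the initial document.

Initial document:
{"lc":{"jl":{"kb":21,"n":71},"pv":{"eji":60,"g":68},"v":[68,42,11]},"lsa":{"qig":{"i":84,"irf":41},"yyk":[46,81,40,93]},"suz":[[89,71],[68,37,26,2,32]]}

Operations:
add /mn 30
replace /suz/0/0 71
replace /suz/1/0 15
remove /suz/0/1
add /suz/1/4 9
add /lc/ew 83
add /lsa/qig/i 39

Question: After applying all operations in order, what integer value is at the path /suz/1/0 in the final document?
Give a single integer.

Answer: 15

Derivation:
After op 1 (add /mn 30): {"lc":{"jl":{"kb":21,"n":71},"pv":{"eji":60,"g":68},"v":[68,42,11]},"lsa":{"qig":{"i":84,"irf":41},"yyk":[46,81,40,93]},"mn":30,"suz":[[89,71],[68,37,26,2,32]]}
After op 2 (replace /suz/0/0 71): {"lc":{"jl":{"kb":21,"n":71},"pv":{"eji":60,"g":68},"v":[68,42,11]},"lsa":{"qig":{"i":84,"irf":41},"yyk":[46,81,40,93]},"mn":30,"suz":[[71,71],[68,37,26,2,32]]}
After op 3 (replace /suz/1/0 15): {"lc":{"jl":{"kb":21,"n":71},"pv":{"eji":60,"g":68},"v":[68,42,11]},"lsa":{"qig":{"i":84,"irf":41},"yyk":[46,81,40,93]},"mn":30,"suz":[[71,71],[15,37,26,2,32]]}
After op 4 (remove /suz/0/1): {"lc":{"jl":{"kb":21,"n":71},"pv":{"eji":60,"g":68},"v":[68,42,11]},"lsa":{"qig":{"i":84,"irf":41},"yyk":[46,81,40,93]},"mn":30,"suz":[[71],[15,37,26,2,32]]}
After op 5 (add /suz/1/4 9): {"lc":{"jl":{"kb":21,"n":71},"pv":{"eji":60,"g":68},"v":[68,42,11]},"lsa":{"qig":{"i":84,"irf":41},"yyk":[46,81,40,93]},"mn":30,"suz":[[71],[15,37,26,2,9,32]]}
After op 6 (add /lc/ew 83): {"lc":{"ew":83,"jl":{"kb":21,"n":71},"pv":{"eji":60,"g":68},"v":[68,42,11]},"lsa":{"qig":{"i":84,"irf":41},"yyk":[46,81,40,93]},"mn":30,"suz":[[71],[15,37,26,2,9,32]]}
After op 7 (add /lsa/qig/i 39): {"lc":{"ew":83,"jl":{"kb":21,"n":71},"pv":{"eji":60,"g":68},"v":[68,42,11]},"lsa":{"qig":{"i":39,"irf":41},"yyk":[46,81,40,93]},"mn":30,"suz":[[71],[15,37,26,2,9,32]]}
Value at /suz/1/0: 15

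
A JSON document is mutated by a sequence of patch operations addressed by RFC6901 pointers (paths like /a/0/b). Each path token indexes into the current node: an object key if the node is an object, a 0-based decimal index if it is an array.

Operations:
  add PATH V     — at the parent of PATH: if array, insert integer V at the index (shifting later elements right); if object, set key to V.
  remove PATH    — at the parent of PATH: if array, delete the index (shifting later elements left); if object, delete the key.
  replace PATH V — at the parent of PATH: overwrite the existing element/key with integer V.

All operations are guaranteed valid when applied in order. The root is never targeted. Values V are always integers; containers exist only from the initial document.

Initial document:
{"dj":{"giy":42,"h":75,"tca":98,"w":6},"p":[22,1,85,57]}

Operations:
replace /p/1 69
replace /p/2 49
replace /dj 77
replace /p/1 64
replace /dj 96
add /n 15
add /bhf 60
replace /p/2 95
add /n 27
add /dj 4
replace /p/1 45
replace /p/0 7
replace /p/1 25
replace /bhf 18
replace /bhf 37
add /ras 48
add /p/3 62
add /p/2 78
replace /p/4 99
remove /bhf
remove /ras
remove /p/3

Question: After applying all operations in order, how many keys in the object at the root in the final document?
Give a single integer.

Answer: 3

Derivation:
After op 1 (replace /p/1 69): {"dj":{"giy":42,"h":75,"tca":98,"w":6},"p":[22,69,85,57]}
After op 2 (replace /p/2 49): {"dj":{"giy":42,"h":75,"tca":98,"w":6},"p":[22,69,49,57]}
After op 3 (replace /dj 77): {"dj":77,"p":[22,69,49,57]}
After op 4 (replace /p/1 64): {"dj":77,"p":[22,64,49,57]}
After op 5 (replace /dj 96): {"dj":96,"p":[22,64,49,57]}
After op 6 (add /n 15): {"dj":96,"n":15,"p":[22,64,49,57]}
After op 7 (add /bhf 60): {"bhf":60,"dj":96,"n":15,"p":[22,64,49,57]}
After op 8 (replace /p/2 95): {"bhf":60,"dj":96,"n":15,"p":[22,64,95,57]}
After op 9 (add /n 27): {"bhf":60,"dj":96,"n":27,"p":[22,64,95,57]}
After op 10 (add /dj 4): {"bhf":60,"dj":4,"n":27,"p":[22,64,95,57]}
After op 11 (replace /p/1 45): {"bhf":60,"dj":4,"n":27,"p":[22,45,95,57]}
After op 12 (replace /p/0 7): {"bhf":60,"dj":4,"n":27,"p":[7,45,95,57]}
After op 13 (replace /p/1 25): {"bhf":60,"dj":4,"n":27,"p":[7,25,95,57]}
After op 14 (replace /bhf 18): {"bhf":18,"dj":4,"n":27,"p":[7,25,95,57]}
After op 15 (replace /bhf 37): {"bhf":37,"dj":4,"n":27,"p":[7,25,95,57]}
After op 16 (add /ras 48): {"bhf":37,"dj":4,"n":27,"p":[7,25,95,57],"ras":48}
After op 17 (add /p/3 62): {"bhf":37,"dj":4,"n":27,"p":[7,25,95,62,57],"ras":48}
After op 18 (add /p/2 78): {"bhf":37,"dj":4,"n":27,"p":[7,25,78,95,62,57],"ras":48}
After op 19 (replace /p/4 99): {"bhf":37,"dj":4,"n":27,"p":[7,25,78,95,99,57],"ras":48}
After op 20 (remove /bhf): {"dj":4,"n":27,"p":[7,25,78,95,99,57],"ras":48}
After op 21 (remove /ras): {"dj":4,"n":27,"p":[7,25,78,95,99,57]}
After op 22 (remove /p/3): {"dj":4,"n":27,"p":[7,25,78,99,57]}
Size at the root: 3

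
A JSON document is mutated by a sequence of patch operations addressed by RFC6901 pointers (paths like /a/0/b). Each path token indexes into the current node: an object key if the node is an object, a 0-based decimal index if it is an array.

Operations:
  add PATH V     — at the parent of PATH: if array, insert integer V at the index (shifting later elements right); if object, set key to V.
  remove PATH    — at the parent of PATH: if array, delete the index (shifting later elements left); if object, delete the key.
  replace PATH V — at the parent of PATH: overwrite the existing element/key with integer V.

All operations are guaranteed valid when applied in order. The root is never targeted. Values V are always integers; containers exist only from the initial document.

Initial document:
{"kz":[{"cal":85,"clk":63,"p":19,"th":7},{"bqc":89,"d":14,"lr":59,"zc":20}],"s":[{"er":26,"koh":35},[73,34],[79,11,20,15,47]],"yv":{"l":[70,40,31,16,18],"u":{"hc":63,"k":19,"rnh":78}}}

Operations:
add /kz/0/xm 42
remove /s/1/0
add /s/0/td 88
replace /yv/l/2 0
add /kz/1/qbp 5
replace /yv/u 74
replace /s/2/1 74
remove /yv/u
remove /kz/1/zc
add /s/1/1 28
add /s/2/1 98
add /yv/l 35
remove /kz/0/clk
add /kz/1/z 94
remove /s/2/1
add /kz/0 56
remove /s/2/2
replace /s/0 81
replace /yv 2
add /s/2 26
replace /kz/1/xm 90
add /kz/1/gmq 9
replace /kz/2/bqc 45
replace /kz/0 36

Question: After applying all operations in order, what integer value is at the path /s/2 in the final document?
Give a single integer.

After op 1 (add /kz/0/xm 42): {"kz":[{"cal":85,"clk":63,"p":19,"th":7,"xm":42},{"bqc":89,"d":14,"lr":59,"zc":20}],"s":[{"er":26,"koh":35},[73,34],[79,11,20,15,47]],"yv":{"l":[70,40,31,16,18],"u":{"hc":63,"k":19,"rnh":78}}}
After op 2 (remove /s/1/0): {"kz":[{"cal":85,"clk":63,"p":19,"th":7,"xm":42},{"bqc":89,"d":14,"lr":59,"zc":20}],"s":[{"er":26,"koh":35},[34],[79,11,20,15,47]],"yv":{"l":[70,40,31,16,18],"u":{"hc":63,"k":19,"rnh":78}}}
After op 3 (add /s/0/td 88): {"kz":[{"cal":85,"clk":63,"p":19,"th":7,"xm":42},{"bqc":89,"d":14,"lr":59,"zc":20}],"s":[{"er":26,"koh":35,"td":88},[34],[79,11,20,15,47]],"yv":{"l":[70,40,31,16,18],"u":{"hc":63,"k":19,"rnh":78}}}
After op 4 (replace /yv/l/2 0): {"kz":[{"cal":85,"clk":63,"p":19,"th":7,"xm":42},{"bqc":89,"d":14,"lr":59,"zc":20}],"s":[{"er":26,"koh":35,"td":88},[34],[79,11,20,15,47]],"yv":{"l":[70,40,0,16,18],"u":{"hc":63,"k":19,"rnh":78}}}
After op 5 (add /kz/1/qbp 5): {"kz":[{"cal":85,"clk":63,"p":19,"th":7,"xm":42},{"bqc":89,"d":14,"lr":59,"qbp":5,"zc":20}],"s":[{"er":26,"koh":35,"td":88},[34],[79,11,20,15,47]],"yv":{"l":[70,40,0,16,18],"u":{"hc":63,"k":19,"rnh":78}}}
After op 6 (replace /yv/u 74): {"kz":[{"cal":85,"clk":63,"p":19,"th":7,"xm":42},{"bqc":89,"d":14,"lr":59,"qbp":5,"zc":20}],"s":[{"er":26,"koh":35,"td":88},[34],[79,11,20,15,47]],"yv":{"l":[70,40,0,16,18],"u":74}}
After op 7 (replace /s/2/1 74): {"kz":[{"cal":85,"clk":63,"p":19,"th":7,"xm":42},{"bqc":89,"d":14,"lr":59,"qbp":5,"zc":20}],"s":[{"er":26,"koh":35,"td":88},[34],[79,74,20,15,47]],"yv":{"l":[70,40,0,16,18],"u":74}}
After op 8 (remove /yv/u): {"kz":[{"cal":85,"clk":63,"p":19,"th":7,"xm":42},{"bqc":89,"d":14,"lr":59,"qbp":5,"zc":20}],"s":[{"er":26,"koh":35,"td":88},[34],[79,74,20,15,47]],"yv":{"l":[70,40,0,16,18]}}
After op 9 (remove /kz/1/zc): {"kz":[{"cal":85,"clk":63,"p":19,"th":7,"xm":42},{"bqc":89,"d":14,"lr":59,"qbp":5}],"s":[{"er":26,"koh":35,"td":88},[34],[79,74,20,15,47]],"yv":{"l":[70,40,0,16,18]}}
After op 10 (add /s/1/1 28): {"kz":[{"cal":85,"clk":63,"p":19,"th":7,"xm":42},{"bqc":89,"d":14,"lr":59,"qbp":5}],"s":[{"er":26,"koh":35,"td":88},[34,28],[79,74,20,15,47]],"yv":{"l":[70,40,0,16,18]}}
After op 11 (add /s/2/1 98): {"kz":[{"cal":85,"clk":63,"p":19,"th":7,"xm":42},{"bqc":89,"d":14,"lr":59,"qbp":5}],"s":[{"er":26,"koh":35,"td":88},[34,28],[79,98,74,20,15,47]],"yv":{"l":[70,40,0,16,18]}}
After op 12 (add /yv/l 35): {"kz":[{"cal":85,"clk":63,"p":19,"th":7,"xm":42},{"bqc":89,"d":14,"lr":59,"qbp":5}],"s":[{"er":26,"koh":35,"td":88},[34,28],[79,98,74,20,15,47]],"yv":{"l":35}}
After op 13 (remove /kz/0/clk): {"kz":[{"cal":85,"p":19,"th":7,"xm":42},{"bqc":89,"d":14,"lr":59,"qbp":5}],"s":[{"er":26,"koh":35,"td":88},[34,28],[79,98,74,20,15,47]],"yv":{"l":35}}
After op 14 (add /kz/1/z 94): {"kz":[{"cal":85,"p":19,"th":7,"xm":42},{"bqc":89,"d":14,"lr":59,"qbp":5,"z":94}],"s":[{"er":26,"koh":35,"td":88},[34,28],[79,98,74,20,15,47]],"yv":{"l":35}}
After op 15 (remove /s/2/1): {"kz":[{"cal":85,"p":19,"th":7,"xm":42},{"bqc":89,"d":14,"lr":59,"qbp":5,"z":94}],"s":[{"er":26,"koh":35,"td":88},[34,28],[79,74,20,15,47]],"yv":{"l":35}}
After op 16 (add /kz/0 56): {"kz":[56,{"cal":85,"p":19,"th":7,"xm":42},{"bqc":89,"d":14,"lr":59,"qbp":5,"z":94}],"s":[{"er":26,"koh":35,"td":88},[34,28],[79,74,20,15,47]],"yv":{"l":35}}
After op 17 (remove /s/2/2): {"kz":[56,{"cal":85,"p":19,"th":7,"xm":42},{"bqc":89,"d":14,"lr":59,"qbp":5,"z":94}],"s":[{"er":26,"koh":35,"td":88},[34,28],[79,74,15,47]],"yv":{"l":35}}
After op 18 (replace /s/0 81): {"kz":[56,{"cal":85,"p":19,"th":7,"xm":42},{"bqc":89,"d":14,"lr":59,"qbp":5,"z":94}],"s":[81,[34,28],[79,74,15,47]],"yv":{"l":35}}
After op 19 (replace /yv 2): {"kz":[56,{"cal":85,"p":19,"th":7,"xm":42},{"bqc":89,"d":14,"lr":59,"qbp":5,"z":94}],"s":[81,[34,28],[79,74,15,47]],"yv":2}
After op 20 (add /s/2 26): {"kz":[56,{"cal":85,"p":19,"th":7,"xm":42},{"bqc":89,"d":14,"lr":59,"qbp":5,"z":94}],"s":[81,[34,28],26,[79,74,15,47]],"yv":2}
After op 21 (replace /kz/1/xm 90): {"kz":[56,{"cal":85,"p":19,"th":7,"xm":90},{"bqc":89,"d":14,"lr":59,"qbp":5,"z":94}],"s":[81,[34,28],26,[79,74,15,47]],"yv":2}
After op 22 (add /kz/1/gmq 9): {"kz":[56,{"cal":85,"gmq":9,"p":19,"th":7,"xm":90},{"bqc":89,"d":14,"lr":59,"qbp":5,"z":94}],"s":[81,[34,28],26,[79,74,15,47]],"yv":2}
After op 23 (replace /kz/2/bqc 45): {"kz":[56,{"cal":85,"gmq":9,"p":19,"th":7,"xm":90},{"bqc":45,"d":14,"lr":59,"qbp":5,"z":94}],"s":[81,[34,28],26,[79,74,15,47]],"yv":2}
After op 24 (replace /kz/0 36): {"kz":[36,{"cal":85,"gmq":9,"p":19,"th":7,"xm":90},{"bqc":45,"d":14,"lr":59,"qbp":5,"z":94}],"s":[81,[34,28],26,[79,74,15,47]],"yv":2}
Value at /s/2: 26

Answer: 26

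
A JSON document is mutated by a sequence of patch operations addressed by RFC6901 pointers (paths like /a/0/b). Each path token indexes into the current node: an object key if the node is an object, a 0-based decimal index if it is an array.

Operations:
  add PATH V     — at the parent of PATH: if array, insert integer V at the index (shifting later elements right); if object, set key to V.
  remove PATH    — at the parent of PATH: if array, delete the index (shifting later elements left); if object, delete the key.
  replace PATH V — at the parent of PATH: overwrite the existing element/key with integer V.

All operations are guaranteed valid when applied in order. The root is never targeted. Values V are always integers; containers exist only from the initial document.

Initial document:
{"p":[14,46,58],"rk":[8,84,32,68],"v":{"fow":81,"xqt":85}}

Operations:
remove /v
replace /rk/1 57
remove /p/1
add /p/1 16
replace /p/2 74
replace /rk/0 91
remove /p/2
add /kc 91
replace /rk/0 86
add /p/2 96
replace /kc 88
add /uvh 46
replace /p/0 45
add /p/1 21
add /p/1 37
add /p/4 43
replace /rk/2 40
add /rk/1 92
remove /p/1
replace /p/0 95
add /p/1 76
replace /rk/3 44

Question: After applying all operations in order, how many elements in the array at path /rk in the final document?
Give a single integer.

After op 1 (remove /v): {"p":[14,46,58],"rk":[8,84,32,68]}
After op 2 (replace /rk/1 57): {"p":[14,46,58],"rk":[8,57,32,68]}
After op 3 (remove /p/1): {"p":[14,58],"rk":[8,57,32,68]}
After op 4 (add /p/1 16): {"p":[14,16,58],"rk":[8,57,32,68]}
After op 5 (replace /p/2 74): {"p":[14,16,74],"rk":[8,57,32,68]}
After op 6 (replace /rk/0 91): {"p":[14,16,74],"rk":[91,57,32,68]}
After op 7 (remove /p/2): {"p":[14,16],"rk":[91,57,32,68]}
After op 8 (add /kc 91): {"kc":91,"p":[14,16],"rk":[91,57,32,68]}
After op 9 (replace /rk/0 86): {"kc":91,"p":[14,16],"rk":[86,57,32,68]}
After op 10 (add /p/2 96): {"kc":91,"p":[14,16,96],"rk":[86,57,32,68]}
After op 11 (replace /kc 88): {"kc":88,"p":[14,16,96],"rk":[86,57,32,68]}
After op 12 (add /uvh 46): {"kc":88,"p":[14,16,96],"rk":[86,57,32,68],"uvh":46}
After op 13 (replace /p/0 45): {"kc":88,"p":[45,16,96],"rk":[86,57,32,68],"uvh":46}
After op 14 (add /p/1 21): {"kc":88,"p":[45,21,16,96],"rk":[86,57,32,68],"uvh":46}
After op 15 (add /p/1 37): {"kc":88,"p":[45,37,21,16,96],"rk":[86,57,32,68],"uvh":46}
After op 16 (add /p/4 43): {"kc":88,"p":[45,37,21,16,43,96],"rk":[86,57,32,68],"uvh":46}
After op 17 (replace /rk/2 40): {"kc":88,"p":[45,37,21,16,43,96],"rk":[86,57,40,68],"uvh":46}
After op 18 (add /rk/1 92): {"kc":88,"p":[45,37,21,16,43,96],"rk":[86,92,57,40,68],"uvh":46}
After op 19 (remove /p/1): {"kc":88,"p":[45,21,16,43,96],"rk":[86,92,57,40,68],"uvh":46}
After op 20 (replace /p/0 95): {"kc":88,"p":[95,21,16,43,96],"rk":[86,92,57,40,68],"uvh":46}
After op 21 (add /p/1 76): {"kc":88,"p":[95,76,21,16,43,96],"rk":[86,92,57,40,68],"uvh":46}
After op 22 (replace /rk/3 44): {"kc":88,"p":[95,76,21,16,43,96],"rk":[86,92,57,44,68],"uvh":46}
Size at path /rk: 5

Answer: 5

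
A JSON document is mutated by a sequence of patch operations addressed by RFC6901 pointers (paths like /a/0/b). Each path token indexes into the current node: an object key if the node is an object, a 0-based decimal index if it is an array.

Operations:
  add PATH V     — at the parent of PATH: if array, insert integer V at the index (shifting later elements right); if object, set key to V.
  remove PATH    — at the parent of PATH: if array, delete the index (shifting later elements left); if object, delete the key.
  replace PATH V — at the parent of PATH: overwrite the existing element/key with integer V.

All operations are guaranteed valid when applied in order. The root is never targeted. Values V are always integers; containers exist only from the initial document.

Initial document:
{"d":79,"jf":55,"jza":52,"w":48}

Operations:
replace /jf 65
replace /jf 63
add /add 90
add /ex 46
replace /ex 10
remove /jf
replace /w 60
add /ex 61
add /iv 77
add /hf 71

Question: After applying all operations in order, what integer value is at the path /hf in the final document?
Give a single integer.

After op 1 (replace /jf 65): {"d":79,"jf":65,"jza":52,"w":48}
After op 2 (replace /jf 63): {"d":79,"jf":63,"jza":52,"w":48}
After op 3 (add /add 90): {"add":90,"d":79,"jf":63,"jza":52,"w":48}
After op 4 (add /ex 46): {"add":90,"d":79,"ex":46,"jf":63,"jza":52,"w":48}
After op 5 (replace /ex 10): {"add":90,"d":79,"ex":10,"jf":63,"jza":52,"w":48}
After op 6 (remove /jf): {"add":90,"d":79,"ex":10,"jza":52,"w":48}
After op 7 (replace /w 60): {"add":90,"d":79,"ex":10,"jza":52,"w":60}
After op 8 (add /ex 61): {"add":90,"d":79,"ex":61,"jza":52,"w":60}
After op 9 (add /iv 77): {"add":90,"d":79,"ex":61,"iv":77,"jza":52,"w":60}
After op 10 (add /hf 71): {"add":90,"d":79,"ex":61,"hf":71,"iv":77,"jza":52,"w":60}
Value at /hf: 71

Answer: 71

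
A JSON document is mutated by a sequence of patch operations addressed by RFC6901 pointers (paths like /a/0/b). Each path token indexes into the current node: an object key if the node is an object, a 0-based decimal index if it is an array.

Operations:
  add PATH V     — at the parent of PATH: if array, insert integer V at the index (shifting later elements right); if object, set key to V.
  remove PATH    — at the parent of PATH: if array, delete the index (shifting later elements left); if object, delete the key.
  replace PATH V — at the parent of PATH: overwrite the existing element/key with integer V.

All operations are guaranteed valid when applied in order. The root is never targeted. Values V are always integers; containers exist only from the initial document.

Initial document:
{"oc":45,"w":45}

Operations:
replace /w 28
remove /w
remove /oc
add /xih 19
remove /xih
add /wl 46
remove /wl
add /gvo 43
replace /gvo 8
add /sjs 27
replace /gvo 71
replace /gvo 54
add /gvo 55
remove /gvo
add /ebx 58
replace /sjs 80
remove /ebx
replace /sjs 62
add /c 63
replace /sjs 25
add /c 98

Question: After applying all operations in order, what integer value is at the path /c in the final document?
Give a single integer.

Answer: 98

Derivation:
After op 1 (replace /w 28): {"oc":45,"w":28}
After op 2 (remove /w): {"oc":45}
After op 3 (remove /oc): {}
After op 4 (add /xih 19): {"xih":19}
After op 5 (remove /xih): {}
After op 6 (add /wl 46): {"wl":46}
After op 7 (remove /wl): {}
After op 8 (add /gvo 43): {"gvo":43}
After op 9 (replace /gvo 8): {"gvo":8}
After op 10 (add /sjs 27): {"gvo":8,"sjs":27}
After op 11 (replace /gvo 71): {"gvo":71,"sjs":27}
After op 12 (replace /gvo 54): {"gvo":54,"sjs":27}
After op 13 (add /gvo 55): {"gvo":55,"sjs":27}
After op 14 (remove /gvo): {"sjs":27}
After op 15 (add /ebx 58): {"ebx":58,"sjs":27}
After op 16 (replace /sjs 80): {"ebx":58,"sjs":80}
After op 17 (remove /ebx): {"sjs":80}
After op 18 (replace /sjs 62): {"sjs":62}
After op 19 (add /c 63): {"c":63,"sjs":62}
After op 20 (replace /sjs 25): {"c":63,"sjs":25}
After op 21 (add /c 98): {"c":98,"sjs":25}
Value at /c: 98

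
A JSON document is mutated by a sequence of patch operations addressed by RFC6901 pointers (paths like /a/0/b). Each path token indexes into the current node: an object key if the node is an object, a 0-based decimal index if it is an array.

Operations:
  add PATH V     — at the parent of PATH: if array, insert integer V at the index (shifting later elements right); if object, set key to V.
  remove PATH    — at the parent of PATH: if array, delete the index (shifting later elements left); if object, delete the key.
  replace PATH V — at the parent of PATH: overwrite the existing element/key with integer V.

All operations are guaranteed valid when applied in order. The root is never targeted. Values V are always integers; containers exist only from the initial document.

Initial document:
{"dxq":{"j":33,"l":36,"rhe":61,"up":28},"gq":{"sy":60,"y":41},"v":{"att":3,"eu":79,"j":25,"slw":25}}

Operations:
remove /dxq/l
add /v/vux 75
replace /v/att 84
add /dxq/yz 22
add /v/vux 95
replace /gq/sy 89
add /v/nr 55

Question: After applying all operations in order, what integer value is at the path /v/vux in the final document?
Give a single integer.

After op 1 (remove /dxq/l): {"dxq":{"j":33,"rhe":61,"up":28},"gq":{"sy":60,"y":41},"v":{"att":3,"eu":79,"j":25,"slw":25}}
After op 2 (add /v/vux 75): {"dxq":{"j":33,"rhe":61,"up":28},"gq":{"sy":60,"y":41},"v":{"att":3,"eu":79,"j":25,"slw":25,"vux":75}}
After op 3 (replace /v/att 84): {"dxq":{"j":33,"rhe":61,"up":28},"gq":{"sy":60,"y":41},"v":{"att":84,"eu":79,"j":25,"slw":25,"vux":75}}
After op 4 (add /dxq/yz 22): {"dxq":{"j":33,"rhe":61,"up":28,"yz":22},"gq":{"sy":60,"y":41},"v":{"att":84,"eu":79,"j":25,"slw":25,"vux":75}}
After op 5 (add /v/vux 95): {"dxq":{"j":33,"rhe":61,"up":28,"yz":22},"gq":{"sy":60,"y":41},"v":{"att":84,"eu":79,"j":25,"slw":25,"vux":95}}
After op 6 (replace /gq/sy 89): {"dxq":{"j":33,"rhe":61,"up":28,"yz":22},"gq":{"sy":89,"y":41},"v":{"att":84,"eu":79,"j":25,"slw":25,"vux":95}}
After op 7 (add /v/nr 55): {"dxq":{"j":33,"rhe":61,"up":28,"yz":22},"gq":{"sy":89,"y":41},"v":{"att":84,"eu":79,"j":25,"nr":55,"slw":25,"vux":95}}
Value at /v/vux: 95

Answer: 95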